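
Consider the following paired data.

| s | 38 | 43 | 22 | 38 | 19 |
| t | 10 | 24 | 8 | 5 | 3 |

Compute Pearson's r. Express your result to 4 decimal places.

0.6605

n = 5, Σs = 160, Σt = 50, Σs² = 5582, Σt² = 774, Σst = 1835
nΣst − ΣsΣt = 9175 − 8000 = 1175
nΣs² − (Σs)² = 27910 − 25600 = 2310; nΣt² − (Σt)² = 3870 − 2500 = 1370
r = 1175 / √(2310 × 1370) = 1175 / 1778.9604 ≈ 0.6605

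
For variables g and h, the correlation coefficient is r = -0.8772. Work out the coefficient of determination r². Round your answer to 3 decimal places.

0.769

r² = (-0.8772)² = 0.769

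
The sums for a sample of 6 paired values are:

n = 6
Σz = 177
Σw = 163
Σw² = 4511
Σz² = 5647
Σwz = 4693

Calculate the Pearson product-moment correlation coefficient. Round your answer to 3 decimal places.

r = (nΣwz − ΣwΣz) / √[(nΣw² − (Σw)²)(nΣz² − (Σz)²)]
Numerator: 6×4693 − 163×177 = -693
Denominator: √[(27066 − 26569)(33882 − 31329)] = √[497 × 2553] = 1126.4284
r = -693 / 1126.4284 ≈ -0.615

-0.615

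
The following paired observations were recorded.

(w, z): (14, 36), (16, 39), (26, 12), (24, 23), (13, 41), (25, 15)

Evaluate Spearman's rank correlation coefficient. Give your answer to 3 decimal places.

-0.943

Rank w: 2, 3, 6, 4, 1, 5
Rank z: 4, 5, 1, 3, 6, 2
d = rank(w) − rank(z): -2, -2, 5, 1, -5, 3; Σd² = 68
ρ = 1 − 6Σd² / [n(n²−1)] = 1 − 6×68 / (6×35) = 1 − 408/210 ≈ -0.943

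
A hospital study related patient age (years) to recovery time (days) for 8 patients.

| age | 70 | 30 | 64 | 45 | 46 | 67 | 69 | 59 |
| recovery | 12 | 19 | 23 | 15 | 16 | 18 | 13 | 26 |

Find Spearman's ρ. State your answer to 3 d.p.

Rank age: 8, 1, 5, 2, 3, 6, 7, 4
Rank recovery: 1, 6, 7, 3, 4, 5, 2, 8
d = rank(age) − rank(recovery): 7, -5, -2, -1, -1, 1, 5, -4; Σd² = 122
ρ = 1 − 6Σd² / [n(n²−1)] = 1 − 6×122 / (8×63) = 1 − 732/504 ≈ -0.452

-0.452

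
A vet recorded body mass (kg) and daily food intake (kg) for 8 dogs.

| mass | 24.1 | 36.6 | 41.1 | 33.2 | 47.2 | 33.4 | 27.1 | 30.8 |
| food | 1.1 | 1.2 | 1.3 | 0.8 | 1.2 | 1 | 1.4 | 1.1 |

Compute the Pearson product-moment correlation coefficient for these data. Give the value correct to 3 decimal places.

n = 8, Σx = 273.5, Σy = 9.1, Σx² = 9738.27, Σy² = 10.59, Σxy = 312.28
nΣxy − ΣxΣy = 2498.24 − 2488.85 = 9.39
nΣx² − (Σx)² = 77906.16 − 74802.25 = 3103.91; nΣy² − (Σy)² = 84.72 − 82.81 = 1.91
r = 9.39 / √(3103.91 × 1.91) = 9.39 / 76.9965 ≈ 0.122

0.122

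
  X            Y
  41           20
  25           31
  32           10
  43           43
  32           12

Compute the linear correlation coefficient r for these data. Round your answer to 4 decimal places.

0.3302

n = 5, ΣX = 173, ΣY = 116, ΣX² = 6203, ΣY² = 3454, ΣXY = 4148
nΣXY − ΣXΣY = 20740 − 20068 = 672
nΣX² − (ΣX)² = 31015 − 29929 = 1086; nΣY² − (ΣY)² = 17270 − 13456 = 3814
r = 672 / √(1086 × 3814) = 672 / 2035.1914 ≈ 0.3302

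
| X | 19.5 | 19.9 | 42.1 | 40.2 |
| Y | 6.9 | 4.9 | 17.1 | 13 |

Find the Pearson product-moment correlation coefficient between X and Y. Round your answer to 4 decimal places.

n = 4, ΣX = 121.7, ΣY = 41.9, ΣX² = 4164.71, ΣY² = 533.03, ΣXY = 1474.57
nΣXY − ΣXΣY = 5898.28 − 5099.23 = 799.05
nΣX² − (ΣX)² = 16658.84 − 14810.89 = 1847.95; nΣY² − (ΣY)² = 2132.12 − 1755.61 = 376.51
r = 799.05 / √(1847.95 × 376.51) = 799.05 / 834.1293 ≈ 0.9579

0.9579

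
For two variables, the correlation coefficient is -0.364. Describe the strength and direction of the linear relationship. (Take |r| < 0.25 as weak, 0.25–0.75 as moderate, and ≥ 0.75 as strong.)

r = -0.364 < 0 so the relationship is negative.
|r| = 0.364, which falls in the moderate range.

moderate negative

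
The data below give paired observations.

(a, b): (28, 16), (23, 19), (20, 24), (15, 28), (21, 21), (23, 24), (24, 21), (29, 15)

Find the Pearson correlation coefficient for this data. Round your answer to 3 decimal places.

n = 8, Σa = 183, Σb = 168, Σa² = 4325, Σb² = 3660, Σab = 3717
nΣab − ΣaΣb = 29736 − 30744 = -1008
nΣa² − (Σa)² = 34600 − 33489 = 1111; nΣb² − (Σb)² = 29280 − 28224 = 1056
r = -1008 / √(1111 × 1056) = -1008 / 1083.1510 ≈ -0.931

-0.931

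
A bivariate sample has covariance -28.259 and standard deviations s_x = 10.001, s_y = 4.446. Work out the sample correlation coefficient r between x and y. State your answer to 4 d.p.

r = Cov(x,y) / (s_x · s_y) = -28.259 / (10.001 × 4.446)
  = -28.259 / 44.4644 ≈ -0.6355

-0.6355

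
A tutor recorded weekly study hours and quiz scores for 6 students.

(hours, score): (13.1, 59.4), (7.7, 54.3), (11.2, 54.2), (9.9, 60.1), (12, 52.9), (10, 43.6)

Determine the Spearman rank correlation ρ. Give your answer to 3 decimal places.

Rank hours: 6, 1, 4, 2, 5, 3
Rank score: 5, 4, 3, 6, 2, 1
d = rank(hours) − rank(score): 1, -3, 1, -4, 3, 2; Σd² = 40
ρ = 1 − 6Σd² / [n(n²−1)] = 1 − 6×40 / (6×35) = 1 − 240/210 ≈ -0.143

-0.143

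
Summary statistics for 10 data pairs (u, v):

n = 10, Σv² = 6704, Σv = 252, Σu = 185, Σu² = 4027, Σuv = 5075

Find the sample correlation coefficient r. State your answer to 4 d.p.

0.8933

r = (nΣuv − ΣuΣv) / √[(nΣu² − (Σu)²)(nΣv² − (Σv)²)]
Numerator: 10×5075 − 185×252 = 4130
Denominator: √[(40270 − 34225)(67040 − 63504)] = √[6045 × 3536] = 4623.3235
r = 4130 / 4623.3235 ≈ 0.8933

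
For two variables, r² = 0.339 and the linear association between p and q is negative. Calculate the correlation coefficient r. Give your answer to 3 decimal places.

|r| = √0.339 = 0.582
The association is negative, so r = −0.582.

-0.582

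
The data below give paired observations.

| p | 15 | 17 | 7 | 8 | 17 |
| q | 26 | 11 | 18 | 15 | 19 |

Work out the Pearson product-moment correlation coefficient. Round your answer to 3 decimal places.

0.062

n = 5, Σp = 64, Σq = 89, Σp² = 916, Σq² = 1707, Σpq = 1146
nΣpq − ΣpΣq = 5730 − 5696 = 34
nΣp² − (Σp)² = 4580 − 4096 = 484; nΣq² − (Σq)² = 8535 − 7921 = 614
r = 34 / √(484 × 614) = 34 / 545.1385 ≈ 0.062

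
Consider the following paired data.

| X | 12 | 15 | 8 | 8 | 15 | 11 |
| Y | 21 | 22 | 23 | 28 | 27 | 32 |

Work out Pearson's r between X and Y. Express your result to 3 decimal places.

-0.188

n = 6, ΣX = 69, ΣY = 153, ΣX² = 843, ΣY² = 3991, ΣXY = 1747
nΣXY − ΣXΣY = 10482 − 10557 = -75
nΣX² − (ΣX)² = 5058 − 4761 = 297; nΣY² − (ΣY)² = 23946 − 23409 = 537
r = -75 / √(297 × 537) = -75 / 399.3607 ≈ -0.188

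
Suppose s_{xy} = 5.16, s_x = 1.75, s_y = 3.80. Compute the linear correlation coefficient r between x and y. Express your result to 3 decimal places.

r = Cov(x,y) / (s_x · s_y) = 5.16 / (1.75 × 3.80)
  = 5.16 / 6.6500 ≈ 0.776

0.776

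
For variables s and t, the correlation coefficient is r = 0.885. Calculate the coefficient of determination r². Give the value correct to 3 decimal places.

r² = (0.885)² = 0.783

0.783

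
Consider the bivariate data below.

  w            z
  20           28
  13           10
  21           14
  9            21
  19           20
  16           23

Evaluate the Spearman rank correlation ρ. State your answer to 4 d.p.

0.0857

Rank w: 5, 2, 6, 1, 4, 3
Rank z: 6, 1, 2, 4, 3, 5
d = rank(w) − rank(z): -1, 1, 4, -3, 1, -2; Σd² = 32
ρ = 1 − 6Σd² / [n(n²−1)] = 1 − 6×32 / (6×35) = 1 − 192/210 ≈ 0.0857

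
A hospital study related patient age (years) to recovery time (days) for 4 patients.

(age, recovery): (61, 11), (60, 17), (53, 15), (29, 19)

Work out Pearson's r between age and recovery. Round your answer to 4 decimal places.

-0.7157

n = 4, Σx = 203, Σy = 62, Σx² = 10971, Σy² = 996, Σxy = 3037
nΣxy − ΣxΣy = 12148 − 12586 = -438
nΣx² − (Σx)² = 43884 − 41209 = 2675; nΣy² − (Σy)² = 3984 − 3844 = 140
r = -438 / √(2675 × 140) = -438 / 611.9641 ≈ -0.7157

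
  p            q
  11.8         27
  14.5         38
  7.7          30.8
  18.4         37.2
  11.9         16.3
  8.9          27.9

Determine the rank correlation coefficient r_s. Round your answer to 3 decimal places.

Rank p: 3, 5, 1, 6, 4, 2
Rank q: 2, 6, 4, 5, 1, 3
d = rank(p) − rank(q): 1, -1, -3, 1, 3, -1; Σd² = 22
ρ = 1 − 6Σd² / [n(n²−1)] = 1 − 6×22 / (6×35) = 1 − 132/210 ≈ 0.371

0.371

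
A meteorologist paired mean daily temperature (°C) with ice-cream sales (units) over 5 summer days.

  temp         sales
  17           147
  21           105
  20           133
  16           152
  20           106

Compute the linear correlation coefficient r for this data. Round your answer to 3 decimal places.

n = 5, Σx = 94, Σy = 643, Σx² = 1786, Σy² = 84663, Σxy = 11916
nΣxy − ΣxΣy = 59580 − 60442 = -862
nΣx² − (Σx)² = 8930 − 8836 = 94; nΣy² − (Σy)² = 423315 − 413449 = 9866
r = -862 / √(94 × 9866) = -862 / 963.0182 ≈ -0.895

-0.895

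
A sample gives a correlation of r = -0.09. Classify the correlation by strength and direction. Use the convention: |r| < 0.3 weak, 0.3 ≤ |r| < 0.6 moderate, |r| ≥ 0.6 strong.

r = -0.09 < 0 so the relationship is negative.
|r| = 0.09, which falls in the weak range.

weak negative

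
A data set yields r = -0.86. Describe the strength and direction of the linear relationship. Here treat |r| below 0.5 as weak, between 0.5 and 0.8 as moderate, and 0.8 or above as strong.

r = -0.86 < 0 so the relationship is negative.
|r| = 0.86, which falls in the strong range.

strong negative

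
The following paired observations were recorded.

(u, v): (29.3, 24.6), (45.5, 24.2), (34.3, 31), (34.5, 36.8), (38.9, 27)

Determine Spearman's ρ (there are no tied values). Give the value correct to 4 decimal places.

Rank u: 1, 5, 2, 3, 4
Rank v: 2, 1, 4, 5, 3
d = rank(u) − rank(v): -1, 4, -2, -2, 1; Σd² = 26
ρ = 1 − 6Σd² / [n(n²−1)] = 1 − 6×26 / (5×24) = 1 − 156/120 ≈ -0.3000

-0.3000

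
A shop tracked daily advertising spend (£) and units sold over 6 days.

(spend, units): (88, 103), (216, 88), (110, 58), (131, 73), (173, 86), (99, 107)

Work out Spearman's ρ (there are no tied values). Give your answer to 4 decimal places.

Rank spend: 1, 6, 3, 4, 5, 2
Rank units: 5, 4, 1, 2, 3, 6
d = rank(spend) − rank(units): -4, 2, 2, 2, 2, -4; Σd² = 48
ρ = 1 − 6Σd² / [n(n²−1)] = 1 − 6×48 / (6×35) = 1 − 288/210 ≈ -0.3714

-0.3714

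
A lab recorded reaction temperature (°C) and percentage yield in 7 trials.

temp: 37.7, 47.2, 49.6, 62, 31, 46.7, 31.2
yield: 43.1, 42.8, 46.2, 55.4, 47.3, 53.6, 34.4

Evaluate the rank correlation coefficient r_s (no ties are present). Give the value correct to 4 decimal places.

Rank temp: 3, 5, 6, 7, 1, 4, 2
Rank yield: 3, 2, 4, 7, 5, 6, 1
d = rank(temp) − rank(yield): 0, 3, 2, 0, -4, -2, 1; Σd² = 34
ρ = 1 − 6Σd² / [n(n²−1)] = 1 − 6×34 / (7×48) = 1 − 204/336 ≈ 0.3929

0.3929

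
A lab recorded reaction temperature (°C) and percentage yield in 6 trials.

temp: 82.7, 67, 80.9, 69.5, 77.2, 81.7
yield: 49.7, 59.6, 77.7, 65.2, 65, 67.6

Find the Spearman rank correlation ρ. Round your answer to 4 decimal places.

0.0286

Rank temp: 6, 1, 4, 2, 3, 5
Rank yield: 1, 2, 6, 4, 3, 5
d = rank(temp) − rank(yield): 5, -1, -2, -2, 0, 0; Σd² = 34
ρ = 1 − 6Σd² / [n(n²−1)] = 1 − 6×34 / (6×35) = 1 − 204/210 ≈ 0.0286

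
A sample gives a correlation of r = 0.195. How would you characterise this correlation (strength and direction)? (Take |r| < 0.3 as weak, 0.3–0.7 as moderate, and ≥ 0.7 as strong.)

r = 0.195 > 0 so the relationship is positive.
|r| = 0.195, which falls in the weak range.

weak positive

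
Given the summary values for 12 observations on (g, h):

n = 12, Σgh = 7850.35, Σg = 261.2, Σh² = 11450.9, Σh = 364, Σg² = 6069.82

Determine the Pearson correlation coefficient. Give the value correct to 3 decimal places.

-0.183

r = (nΣgh − ΣgΣh) / √[(nΣg² − (Σg)²)(nΣh² − (Σh)²)]
Numerator: 12×7850.35 − 261.2×364 = -872.6
Denominator: √[(72837.84 − 68225.44)(137410.8 − 132496)] = √[4612.4 × 4914.8] = 4761.1998
r = -872.6 / 4761.1998 ≈ -0.183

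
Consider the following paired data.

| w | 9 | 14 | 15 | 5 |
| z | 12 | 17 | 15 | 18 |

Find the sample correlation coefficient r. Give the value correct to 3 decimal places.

-0.149

n = 4, Σw = 43, Σz = 62, Σw² = 527, Σz² = 982, Σwz = 661
nΣwz − ΣwΣz = 2644 − 2666 = -22
nΣw² − (Σw)² = 2108 − 1849 = 259; nΣz² − (Σz)² = 3928 − 3844 = 84
r = -22 / √(259 × 84) = -22 / 147.4992 ≈ -0.149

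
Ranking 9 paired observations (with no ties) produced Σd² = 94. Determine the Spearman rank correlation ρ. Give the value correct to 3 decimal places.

0.217

ρ = 1 − 6Σd² / [n(n²−1)] = 1 − 6×94 / (9×80)
  = 1 − 564/720 = 1 − 0.7833 ≈ 0.217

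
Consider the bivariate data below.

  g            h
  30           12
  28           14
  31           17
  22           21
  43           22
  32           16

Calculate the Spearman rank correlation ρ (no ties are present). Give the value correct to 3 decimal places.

Rank g: 3, 2, 4, 1, 6, 5
Rank h: 1, 2, 4, 5, 6, 3
d = rank(g) − rank(h): 2, 0, 0, -4, 0, 2; Σd² = 24
ρ = 1 − 6Σd² / [n(n²−1)] = 1 − 6×24 / (6×35) = 1 − 144/210 ≈ 0.314

0.314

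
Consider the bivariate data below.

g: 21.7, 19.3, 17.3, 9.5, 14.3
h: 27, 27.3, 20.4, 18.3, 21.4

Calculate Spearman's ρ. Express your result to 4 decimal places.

Rank g: 5, 4, 3, 1, 2
Rank h: 4, 5, 2, 1, 3
d = rank(g) − rank(h): 1, -1, 1, 0, -1; Σd² = 4
ρ = 1 − 6Σd² / [n(n²−1)] = 1 − 6×4 / (5×24) = 1 − 24/120 ≈ 0.8000

0.8000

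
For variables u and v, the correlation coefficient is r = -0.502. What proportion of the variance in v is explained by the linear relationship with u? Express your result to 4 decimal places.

0.2520

r² = (-0.502)² = 0.2520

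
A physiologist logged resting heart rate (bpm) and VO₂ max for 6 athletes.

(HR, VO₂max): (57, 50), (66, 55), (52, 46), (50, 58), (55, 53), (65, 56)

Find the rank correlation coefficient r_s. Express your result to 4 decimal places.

0.0286

Rank HR: 4, 6, 2, 1, 3, 5
Rank VO₂max: 2, 4, 1, 6, 3, 5
d = rank(HR) − rank(VO₂max): 2, 2, 1, -5, 0, 0; Σd² = 34
ρ = 1 − 6Σd² / [n(n²−1)] = 1 − 6×34 / (6×35) = 1 − 204/210 ≈ 0.0286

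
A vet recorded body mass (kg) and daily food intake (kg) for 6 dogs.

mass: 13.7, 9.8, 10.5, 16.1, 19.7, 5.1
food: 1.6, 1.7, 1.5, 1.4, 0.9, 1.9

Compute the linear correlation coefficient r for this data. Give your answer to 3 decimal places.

n = 6, Σx = 74.9, Σy = 9, Σx² = 1067.29, Σy² = 14.08, Σxy = 104.29
nΣxy − ΣxΣy = 625.74 − 674.1 = -48.36
nΣx² − (Σx)² = 6403.74 − 5610.01 = 793.73; nΣy² − (Σy)² = 84.48 − 81 = 3.48
r = -48.36 / √(793.73 × 3.48) = -48.36 / 52.5564 ≈ -0.920

-0.920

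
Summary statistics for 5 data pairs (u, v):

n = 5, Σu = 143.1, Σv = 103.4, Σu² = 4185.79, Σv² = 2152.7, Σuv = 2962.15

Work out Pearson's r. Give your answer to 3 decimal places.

0.079

r = (nΣuv − ΣuΣv) / √[(nΣu² − (Σu)²)(nΣv² − (Σv)²)]
Numerator: 5×2962.15 − 143.1×103.4 = 14.21
Denominator: √[(20928.95 − 20477.61)(10763.5 − 10691.56)] = √[451.34 × 71.94] = 180.1927
r = 14.21 / 180.1927 ≈ 0.079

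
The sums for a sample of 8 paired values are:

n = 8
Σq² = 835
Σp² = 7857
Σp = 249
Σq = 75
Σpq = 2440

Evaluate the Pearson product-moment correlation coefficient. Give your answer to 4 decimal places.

r = (nΣpq − ΣpΣq) / √[(nΣp² − (Σp)²)(nΣq² − (Σq)²)]
Numerator: 8×2440 − 249×75 = 845
Denominator: √[(62856 − 62001)(6680 − 5625)] = √[855 × 1055] = 949.7500
r = 845 / 949.7500 ≈ 0.8897

0.8897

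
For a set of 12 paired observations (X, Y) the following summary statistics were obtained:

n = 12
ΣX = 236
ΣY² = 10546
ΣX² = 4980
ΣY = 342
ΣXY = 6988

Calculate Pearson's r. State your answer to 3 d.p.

r = (nΣXY − ΣXΣY) / √[(nΣX² − (ΣX)²)(nΣY² − (ΣY)²)]
Numerator: 12×6988 − 236×342 = 3144
Denominator: √[(59760 − 55696)(126552 − 116964)] = √[4064 × 9588] = 6242.2457
r = 3144 / 6242.2457 ≈ 0.504

0.504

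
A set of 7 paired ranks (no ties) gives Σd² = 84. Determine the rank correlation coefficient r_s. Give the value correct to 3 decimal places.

ρ = 1 − 6Σd² / [n(n²−1)] = 1 − 6×84 / (7×48)
  = 1 − 504/336 = 1 − 1.5000 ≈ -0.500

-0.500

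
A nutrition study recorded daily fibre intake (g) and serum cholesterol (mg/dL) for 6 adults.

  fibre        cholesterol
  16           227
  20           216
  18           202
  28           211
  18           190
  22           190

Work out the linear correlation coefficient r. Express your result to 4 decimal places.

-0.1139

n = 6, Σx = 122, Σy = 1236, Σx² = 2572, Σy² = 255710, Σxy = 25096
nΣxy − ΣxΣy = 150576 − 150792 = -216
nΣx² − (Σx)² = 15432 − 14884 = 548; nΣy² − (Σy)² = 1534260 − 1527696 = 6564
r = -216 / √(548 × 6564) = -216 / 1896.5948 ≈ -0.1139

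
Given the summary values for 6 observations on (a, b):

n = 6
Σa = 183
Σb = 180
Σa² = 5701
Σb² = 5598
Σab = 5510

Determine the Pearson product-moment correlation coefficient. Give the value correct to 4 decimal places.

0.1300

r = (nΣab − ΣaΣb) / √[(nΣa² − (Σa)²)(nΣb² − (Σb)²)]
Numerator: 6×5510 − 183×180 = 120
Denominator: √[(34206 − 33489)(33588 − 32400)] = √[717 × 1188] = 922.9279
r = 120 / 922.9279 ≈ 0.1300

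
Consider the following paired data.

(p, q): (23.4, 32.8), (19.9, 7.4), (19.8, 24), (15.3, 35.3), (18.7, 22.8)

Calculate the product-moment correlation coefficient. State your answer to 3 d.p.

n = 5, Σp = 97.1, Σq = 122.3, Σp² = 1919.39, Σq² = 3472.53, Σpq = 2356.43
nΣpq − ΣpΣq = 11782.15 − 11875.33 = -93.18
nΣp² − (Σp)² = 9596.95 − 9428.41 = 168.54; nΣq² − (Σq)² = 17362.65 − 14957.29 = 2405.36
r = -93.18 / √(168.54 × 2405.36) = -93.18 / 636.7098 ≈ -0.146

-0.146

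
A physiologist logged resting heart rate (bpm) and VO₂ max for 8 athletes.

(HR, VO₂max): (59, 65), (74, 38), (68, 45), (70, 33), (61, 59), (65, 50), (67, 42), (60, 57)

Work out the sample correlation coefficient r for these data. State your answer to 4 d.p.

-0.9281

n = 8, Σx = 524, Σy = 389, Σx² = 34516, Σy² = 19777, Σxy = 25100
nΣxy − ΣxΣy = 200800 − 203836 = -3036
nΣx² − (Σx)² = 276128 − 274576 = 1552; nΣy² − (Σy)² = 158216 − 151321 = 6895
r = -3036 / √(1552 × 6895) = -3036 / 3271.2444 ≈ -0.9281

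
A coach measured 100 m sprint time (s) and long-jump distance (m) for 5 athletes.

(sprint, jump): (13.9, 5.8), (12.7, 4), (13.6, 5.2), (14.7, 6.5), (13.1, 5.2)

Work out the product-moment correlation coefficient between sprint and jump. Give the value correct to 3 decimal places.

0.951

n = 5, Σx = 68, Σy = 26.7, Σx² = 927.16, Σy² = 145.97, Σxy = 365.81
nΣxy − ΣxΣy = 1829.05 − 1815.6 = 13.45
nΣx² − (Σx)² = 4635.8 − 4624 = 11.8; nΣy² − (Σy)² = 729.85 − 712.89 = 16.96
r = 13.45 / √(11.8 × 16.96) = 13.45 / 14.1467 ≈ 0.951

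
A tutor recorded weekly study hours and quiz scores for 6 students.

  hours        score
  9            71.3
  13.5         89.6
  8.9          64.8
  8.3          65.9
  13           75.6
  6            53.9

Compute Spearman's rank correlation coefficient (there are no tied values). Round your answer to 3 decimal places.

Rank hours: 4, 6, 3, 2, 5, 1
Rank score: 4, 6, 2, 3, 5, 1
d = rank(hours) − rank(score): 0, 0, 1, -1, 0, 0; Σd² = 2
ρ = 1 − 6Σd² / [n(n²−1)] = 1 − 6×2 / (6×35) = 1 − 12/210 ≈ 0.943

0.943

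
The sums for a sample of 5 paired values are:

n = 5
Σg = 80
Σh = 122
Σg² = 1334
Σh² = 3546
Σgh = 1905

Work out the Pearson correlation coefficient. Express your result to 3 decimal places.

-0.268

r = (nΣgh − ΣgΣh) / √[(nΣg² − (Σg)²)(nΣh² − (Σh)²)]
Numerator: 5×1905 − 80×122 = -235
Denominator: √[(6670 − 6400)(17730 − 14884)] = √[270 × 2846] = 876.5957
r = -235 / 876.5957 ≈ -0.268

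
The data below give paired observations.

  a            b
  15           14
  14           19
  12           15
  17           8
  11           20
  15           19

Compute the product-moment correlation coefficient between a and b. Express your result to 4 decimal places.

-0.6643

n = 6, Σa = 84, Σb = 95, Σa² = 1200, Σb² = 1607, Σab = 1297
nΣab − ΣaΣb = 7782 − 7980 = -198
nΣa² − (Σa)² = 7200 − 7056 = 144; nΣb² − (Σb)² = 9642 − 9025 = 617
r = -198 / √(144 × 617) = -198 / 298.0738 ≈ -0.6643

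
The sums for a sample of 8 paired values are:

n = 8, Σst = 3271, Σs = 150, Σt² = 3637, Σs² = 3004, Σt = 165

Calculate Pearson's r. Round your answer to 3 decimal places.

r = (nΣst − ΣsΣt) / √[(nΣs² − (Σs)²)(nΣt² − (Σt)²)]
Numerator: 8×3271 − 150×165 = 1418
Denominator: √[(24032 − 22500)(29096 − 27225)] = √[1532 × 1871] = 1693.0363
r = 1418 / 1693.0363 ≈ 0.838

0.838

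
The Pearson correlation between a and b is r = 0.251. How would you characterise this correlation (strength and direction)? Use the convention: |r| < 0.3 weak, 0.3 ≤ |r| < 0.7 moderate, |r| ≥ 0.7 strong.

weak positive

r = 0.251 > 0 so the relationship is positive.
|r| = 0.251, which falls in the weak range.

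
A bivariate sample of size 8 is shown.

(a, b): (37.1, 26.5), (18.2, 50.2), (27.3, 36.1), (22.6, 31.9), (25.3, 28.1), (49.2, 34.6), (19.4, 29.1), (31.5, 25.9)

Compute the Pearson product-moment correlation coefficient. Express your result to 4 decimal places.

n = 8, Σa = 230.6, Σb = 262.4, Σa² = 7393.04, Σb² = 9047.5, Σab = 7396.9
nΣab − ΣaΣb = 59175.2 − 60509.44 = -1334.24
nΣa² − (Σa)² = 59144.32 − 53176.36 = 5967.96; nΣb² − (Σb)² = 72380 − 68853.76 = 3526.24
r = -1334.24 / √(5967.96 × 3526.24) = -1334.24 / 4587.4240 ≈ -0.2908

-0.2908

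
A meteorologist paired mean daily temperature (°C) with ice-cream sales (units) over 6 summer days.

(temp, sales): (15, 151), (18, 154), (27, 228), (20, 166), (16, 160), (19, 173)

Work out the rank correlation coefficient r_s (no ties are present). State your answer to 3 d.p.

0.886

Rank temp: 1, 3, 6, 5, 2, 4
Rank sales: 1, 2, 6, 4, 3, 5
d = rank(temp) − rank(sales): 0, 1, 0, 1, -1, -1; Σd² = 4
ρ = 1 − 6Σd² / [n(n²−1)] = 1 − 6×4 / (6×35) = 1 − 24/210 ≈ 0.886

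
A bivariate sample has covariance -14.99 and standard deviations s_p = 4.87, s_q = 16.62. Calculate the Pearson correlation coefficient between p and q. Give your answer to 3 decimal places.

r = Cov(p,q) / (s_p · s_q) = -14.99 / (4.87 × 16.62)
  = -14.99 / 80.9394 ≈ -0.185

-0.185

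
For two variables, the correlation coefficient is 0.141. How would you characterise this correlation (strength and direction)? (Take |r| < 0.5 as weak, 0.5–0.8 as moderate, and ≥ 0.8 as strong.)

r = 0.141 > 0 so the relationship is positive.
|r| = 0.141, which falls in the weak range.

weak positive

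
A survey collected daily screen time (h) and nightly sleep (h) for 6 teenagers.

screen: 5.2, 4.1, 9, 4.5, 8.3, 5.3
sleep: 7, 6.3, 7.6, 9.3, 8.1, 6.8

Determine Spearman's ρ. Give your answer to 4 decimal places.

0.3143

Rank screen: 3, 1, 6, 2, 5, 4
Rank sleep: 3, 1, 4, 6, 5, 2
d = rank(screen) − rank(sleep): 0, 0, 2, -4, 0, 2; Σd² = 24
ρ = 1 − 6Σd² / [n(n²−1)] = 1 − 6×24 / (6×35) = 1 − 144/210 ≈ 0.3143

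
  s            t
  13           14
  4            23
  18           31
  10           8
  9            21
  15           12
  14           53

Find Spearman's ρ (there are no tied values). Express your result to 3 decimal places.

Rank s: 4, 1, 7, 3, 2, 6, 5
Rank t: 3, 5, 6, 1, 4, 2, 7
d = rank(s) − rank(t): 1, -4, 1, 2, -2, 4, -2; Σd² = 46
ρ = 1 − 6Σd² / [n(n²−1)] = 1 − 6×46 / (7×48) = 1 − 276/336 ≈ 0.179

0.179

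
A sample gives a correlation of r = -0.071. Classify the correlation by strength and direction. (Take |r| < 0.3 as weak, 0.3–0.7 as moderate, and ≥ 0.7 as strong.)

weak negative

r = -0.071 < 0 so the relationship is negative.
|r| = 0.071, which falls in the weak range.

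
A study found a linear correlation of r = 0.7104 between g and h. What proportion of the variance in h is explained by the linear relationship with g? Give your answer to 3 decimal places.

r² = (0.7104)² = 0.505

0.505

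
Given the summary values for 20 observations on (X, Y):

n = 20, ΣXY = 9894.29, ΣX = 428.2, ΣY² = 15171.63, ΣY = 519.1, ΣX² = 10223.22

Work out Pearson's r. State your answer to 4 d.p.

-0.9109

r = (nΣXY − ΣXΣY) / √[(nΣX² − (ΣX)²)(nΣY² − (ΣY)²)]
Numerator: 20×9894.29 − 428.2×519.1 = -24392.82
Denominator: √[(204464.4 − 183355.24)(303432.6 − 269464.81)] = √[21109.16 × 33967.79] = 26777.4441
r = -24392.82 / 26777.4441 ≈ -0.9109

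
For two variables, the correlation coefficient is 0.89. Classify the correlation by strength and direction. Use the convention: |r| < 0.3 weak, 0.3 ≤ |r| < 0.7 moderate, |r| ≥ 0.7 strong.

r = 0.89 > 0 so the relationship is positive.
|r| = 0.89, which falls in the strong range.

strong positive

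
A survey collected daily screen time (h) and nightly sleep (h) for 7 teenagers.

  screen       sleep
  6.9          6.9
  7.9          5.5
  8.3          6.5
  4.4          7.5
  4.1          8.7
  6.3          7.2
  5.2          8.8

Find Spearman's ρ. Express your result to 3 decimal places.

-0.857

Rank screen: 5, 6, 7, 2, 1, 4, 3
Rank sleep: 3, 1, 2, 5, 6, 4, 7
d = rank(screen) − rank(sleep): 2, 5, 5, -3, -5, 0, -4; Σd² = 104
ρ = 1 − 6Σd² / [n(n²−1)] = 1 − 6×104 / (7×48) = 1 − 624/336 ≈ -0.857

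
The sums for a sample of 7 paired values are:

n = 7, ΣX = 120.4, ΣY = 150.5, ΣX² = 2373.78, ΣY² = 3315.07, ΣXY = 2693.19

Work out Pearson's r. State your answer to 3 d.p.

0.675

r = (nΣXY − ΣXΣY) / √[(nΣX² − (ΣX)²)(nΣY² − (ΣY)²)]
Numerator: 7×2693.19 − 120.4×150.5 = 732.13
Denominator: √[(16616.46 − 14496.16)(23205.49 − 22650.25)] = √[2120.3 × 555.24] = 1085.0232
r = 732.13 / 1085.0232 ≈ 0.675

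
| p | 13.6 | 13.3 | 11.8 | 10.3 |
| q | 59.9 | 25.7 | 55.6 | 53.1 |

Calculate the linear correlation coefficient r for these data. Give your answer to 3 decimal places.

n = 4, Σp = 49, Σq = 194.3, Σp² = 607.18, Σq² = 10159.47, Σpq = 2359.46
nΣpq − ΣpΣq = 9437.84 − 9520.7 = -82.86
nΣp² − (Σp)² = 2428.72 − 2401 = 27.72; nΣq² − (Σq)² = 40637.88 − 37752.49 = 2885.39
r = -82.86 / √(27.72 × 2885.39) = -82.86 / 282.8127 ≈ -0.293

-0.293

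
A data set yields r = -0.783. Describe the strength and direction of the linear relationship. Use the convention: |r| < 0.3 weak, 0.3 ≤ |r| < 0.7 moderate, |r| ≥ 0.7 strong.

r = -0.783 < 0 so the relationship is negative.
|r| = 0.783, which falls in the strong range.

strong negative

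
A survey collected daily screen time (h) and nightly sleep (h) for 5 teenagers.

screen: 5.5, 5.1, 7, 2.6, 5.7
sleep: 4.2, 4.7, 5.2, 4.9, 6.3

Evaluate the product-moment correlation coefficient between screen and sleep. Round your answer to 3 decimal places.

n = 5, Σx = 25.9, Σy = 25.3, Σx² = 144.51, Σy² = 130.47, Σxy = 132.12
nΣxy − ΣxΣy = 660.6 − 655.27 = 5.33
nΣx² − (Σx)² = 722.55 − 670.81 = 51.74; nΣy² − (Σy)² = 652.35 − 640.09 = 12.26
r = 5.33 / √(51.74 × 12.26) = 5.33 / 25.1860 ≈ 0.212

0.212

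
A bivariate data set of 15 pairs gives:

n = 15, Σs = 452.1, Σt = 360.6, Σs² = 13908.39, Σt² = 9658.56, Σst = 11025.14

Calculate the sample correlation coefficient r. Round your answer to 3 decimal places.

r = (nΣst − ΣsΣt) / √[(nΣs² − (Σs)²)(nΣt² − (Σt)²)]
Numerator: 15×11025.14 − 452.1×360.6 = 2349.84
Denominator: √[(208625.85 − 204394.41)(144878.4 − 130032.36)] = √[4231.44 × 14846.04] = 7925.9149
r = 2349.84 / 7925.9149 ≈ 0.296

0.296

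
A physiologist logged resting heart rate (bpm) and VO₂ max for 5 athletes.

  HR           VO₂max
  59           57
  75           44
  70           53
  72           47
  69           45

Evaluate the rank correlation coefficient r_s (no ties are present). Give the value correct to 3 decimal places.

-0.700

Rank HR: 1, 5, 3, 4, 2
Rank VO₂max: 5, 1, 4, 3, 2
d = rank(HR) − rank(VO₂max): -4, 4, -1, 1, 0; Σd² = 34
ρ = 1 − 6Σd² / [n(n²−1)] = 1 − 6×34 / (5×24) = 1 − 204/120 ≈ -0.700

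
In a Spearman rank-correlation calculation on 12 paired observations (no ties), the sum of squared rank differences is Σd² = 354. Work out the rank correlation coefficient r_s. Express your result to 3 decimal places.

ρ = 1 − 6Σd² / [n(n²−1)] = 1 − 6×354 / (12×143)
  = 1 − 2124/1716 = 1 − 1.2378 ≈ -0.238

-0.238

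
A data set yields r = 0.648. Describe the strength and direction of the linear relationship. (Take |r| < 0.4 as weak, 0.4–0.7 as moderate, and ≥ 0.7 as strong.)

r = 0.648 > 0 so the relationship is positive.
|r| = 0.648, which falls in the moderate range.

moderate positive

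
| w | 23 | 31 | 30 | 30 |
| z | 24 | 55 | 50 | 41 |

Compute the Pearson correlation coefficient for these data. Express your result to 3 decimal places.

n = 4, Σw = 114, Σz = 170, Σw² = 3290, Σz² = 7782, Σwz = 4987
nΣwz − ΣwΣz = 19948 − 19380 = 568
nΣw² − (Σw)² = 13160 − 12996 = 164; nΣz² − (Σz)² = 31128 − 28900 = 2228
r = 568 / √(164 × 2228) = 568 / 604.4766 ≈ 0.940

0.940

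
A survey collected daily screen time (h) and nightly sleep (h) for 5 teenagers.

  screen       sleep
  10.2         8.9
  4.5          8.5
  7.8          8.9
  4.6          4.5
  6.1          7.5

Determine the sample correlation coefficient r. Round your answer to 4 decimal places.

n = 5, Σx = 33.2, Σy = 38.3, Σx² = 243.5, Σy² = 307.17, Σxy = 264.9
nΣxy − ΣxΣy = 1324.5 − 1271.56 = 52.94
nΣx² − (Σx)² = 1217.5 − 1102.24 = 115.26; nΣy² − (Σy)² = 1535.85 − 1466.89 = 68.96
r = 52.94 / √(115.26 × 68.96) = 52.94 / 89.1534 ≈ 0.5938

0.5938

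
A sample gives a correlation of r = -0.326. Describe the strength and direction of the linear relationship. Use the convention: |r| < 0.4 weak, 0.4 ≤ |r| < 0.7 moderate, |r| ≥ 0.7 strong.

weak negative

r = -0.326 < 0 so the relationship is negative.
|r| = 0.326, which falls in the weak range.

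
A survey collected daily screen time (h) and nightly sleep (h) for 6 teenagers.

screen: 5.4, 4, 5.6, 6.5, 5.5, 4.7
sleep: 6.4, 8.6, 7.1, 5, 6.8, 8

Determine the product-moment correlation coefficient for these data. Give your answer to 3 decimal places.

-0.958

n = 6, Σx = 31.7, Σy = 41.9, Σx² = 171.11, Σy² = 300.57, Σxy = 216.22
nΣxy − ΣxΣy = 1297.32 − 1328.23 = -30.91
nΣx² − (Σx)² = 1026.66 − 1004.89 = 21.77; nΣy² − (Σy)² = 1803.42 − 1755.61 = 47.81
r = -30.91 / √(21.77 × 47.81) = -30.91 / 32.2618 ≈ -0.958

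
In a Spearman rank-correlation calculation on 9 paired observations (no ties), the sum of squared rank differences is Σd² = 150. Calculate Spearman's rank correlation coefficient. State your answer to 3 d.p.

-0.250

ρ = 1 − 6Σd² / [n(n²−1)] = 1 − 6×150 / (9×80)
  = 1 − 900/720 = 1 − 1.2500 ≈ -0.250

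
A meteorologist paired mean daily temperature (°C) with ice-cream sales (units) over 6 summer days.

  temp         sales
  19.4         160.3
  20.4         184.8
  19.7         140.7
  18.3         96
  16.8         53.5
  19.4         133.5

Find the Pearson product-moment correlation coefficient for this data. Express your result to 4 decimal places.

0.9694

n = 6, Σx = 114, Σy = 768.8, Σx² = 2174.1, Σy² = 109544.12, Σxy = 14897.03
nΣxy − ΣxΣy = 89382.18 − 87643.2 = 1738.98
nΣx² − (Σx)² = 13044.6 − 12996 = 48.6; nΣy² − (Σy)² = 657264.72 − 591053.44 = 66211.28
r = 1738.98 / √(48.6 × 66211.28) = 1738.98 / 1793.8417 ≈ 0.9694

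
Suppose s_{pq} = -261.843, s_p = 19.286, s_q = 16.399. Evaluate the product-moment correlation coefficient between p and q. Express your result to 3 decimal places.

r = Cov(p,q) / (s_p · s_q) = -261.843 / (19.286 × 16.399)
  = -261.843 / 316.2711 ≈ -0.828

-0.828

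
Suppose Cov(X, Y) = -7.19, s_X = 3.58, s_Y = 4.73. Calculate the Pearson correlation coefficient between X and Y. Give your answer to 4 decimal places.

r = Cov(X,Y) / (s_X · s_Y) = -7.19 / (3.58 × 4.73)
  = -7.19 / 16.9334 ≈ -0.4246

-0.4246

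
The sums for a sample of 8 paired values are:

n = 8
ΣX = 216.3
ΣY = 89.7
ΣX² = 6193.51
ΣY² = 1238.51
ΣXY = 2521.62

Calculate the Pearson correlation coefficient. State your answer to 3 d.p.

0.340

r = (nΣXY − ΣXΣY) / √[(nΣX² − (ΣX)²)(nΣY² − (ΣY)²)]
Numerator: 8×2521.62 − 216.3×89.7 = 770.85
Denominator: √[(49548.08 − 46785.69)(9908.08 − 8046.09)] = √[2762.39 × 1861.99] = 2267.9380
r = 770.85 / 2267.9380 ≈ 0.340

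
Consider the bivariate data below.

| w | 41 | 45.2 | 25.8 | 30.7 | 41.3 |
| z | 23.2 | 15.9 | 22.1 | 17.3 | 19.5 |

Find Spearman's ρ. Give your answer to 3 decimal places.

Rank w: 3, 5, 1, 2, 4
Rank z: 5, 1, 4, 2, 3
d = rank(w) − rank(z): -2, 4, -3, 0, 1; Σd² = 30
ρ = 1 − 6Σd² / [n(n²−1)] = 1 − 6×30 / (5×24) = 1 − 180/120 ≈ -0.500

-0.500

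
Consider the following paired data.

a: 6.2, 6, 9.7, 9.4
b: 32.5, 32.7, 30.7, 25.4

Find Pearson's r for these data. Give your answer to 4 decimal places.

n = 4, Σa = 31.3, Σb = 121.3, Σa² = 256.89, Σb² = 3713.19, Σab = 934.25
nΣab − ΣaΣb = 3737 − 3796.69 = -59.69
nΣa² − (Σa)² = 1027.56 − 979.69 = 47.87; nΣb² − (Σb)² = 14852.76 − 14713.69 = 139.07
r = -59.69 / √(47.87 × 139.07) = -59.69 / 81.5922 ≈ -0.7316

-0.7316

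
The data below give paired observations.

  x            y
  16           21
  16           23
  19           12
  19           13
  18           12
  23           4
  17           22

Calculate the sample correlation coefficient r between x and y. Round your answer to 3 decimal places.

n = 7, Σx = 128, Σy = 107, Σx² = 2376, Σy² = 1927, Σxy = 1861
nΣxy − ΣxΣy = 13027 − 13696 = -669
nΣx² − (Σx)² = 16632 − 16384 = 248; nΣy² − (Σy)² = 13489 − 11449 = 2040
r = -669 / √(248 × 2040) = -669 / 711.2805 ≈ -0.941

-0.941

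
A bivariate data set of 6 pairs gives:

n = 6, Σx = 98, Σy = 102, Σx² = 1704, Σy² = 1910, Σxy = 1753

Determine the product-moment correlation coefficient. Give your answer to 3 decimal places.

r = (nΣxy − ΣxΣy) / √[(nΣx² − (Σx)²)(nΣy² − (Σy)²)]
Numerator: 6×1753 − 98×102 = 522
Denominator: √[(10224 − 9604)(11460 − 10404)] = √[620 × 1056] = 809.1477
r = 522 / 809.1477 ≈ 0.645

0.645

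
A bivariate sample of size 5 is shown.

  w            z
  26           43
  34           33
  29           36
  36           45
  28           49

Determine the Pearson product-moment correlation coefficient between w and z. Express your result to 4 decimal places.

-0.2488

n = 5, Σw = 153, Σz = 206, Σw² = 4753, Σz² = 8660, Σwz = 6276
nΣwz − ΣwΣz = 31380 − 31518 = -138
nΣw² − (Σw)² = 23765 − 23409 = 356; nΣz² − (Σz)² = 43300 − 42436 = 864
r = -138 / √(356 × 864) = -138 / 554.6026 ≈ -0.2488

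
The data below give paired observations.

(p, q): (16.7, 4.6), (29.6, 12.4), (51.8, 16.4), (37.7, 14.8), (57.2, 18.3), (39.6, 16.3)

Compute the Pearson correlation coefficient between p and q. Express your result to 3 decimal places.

n = 6, Σp = 232.6, Σq = 82.8, Σp² = 10099.58, Σq² = 1263.5, Σpq = 3543.58
nΣpq − ΣpΣq = 21261.48 − 19259.28 = 2002.2
nΣp² − (Σp)² = 60597.48 − 54102.76 = 6494.72; nΣq² − (Σq)² = 7581 − 6855.84 = 725.16
r = 2002.2 / √(6494.72 × 725.16) = 2002.2 / 2170.1869 ≈ 0.923

0.923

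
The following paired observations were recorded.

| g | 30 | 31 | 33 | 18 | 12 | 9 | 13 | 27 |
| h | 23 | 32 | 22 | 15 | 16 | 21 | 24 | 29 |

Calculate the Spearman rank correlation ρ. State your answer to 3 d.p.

0.476

Rank g: 6, 7, 8, 4, 2, 1, 3, 5
Rank h: 5, 8, 4, 1, 2, 3, 6, 7
d = rank(g) − rank(h): 1, -1, 4, 3, 0, -2, -3, -2; Σd² = 44
ρ = 1 − 6Σd² / [n(n²−1)] = 1 − 6×44 / (8×63) = 1 − 264/504 ≈ 0.476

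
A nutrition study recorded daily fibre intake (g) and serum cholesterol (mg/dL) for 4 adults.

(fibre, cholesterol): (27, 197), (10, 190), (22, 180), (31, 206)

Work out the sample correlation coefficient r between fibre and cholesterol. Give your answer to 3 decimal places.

0.574

n = 4, Σx = 90, Σy = 773, Σx² = 2274, Σy² = 149745, Σxy = 17565
nΣxy − ΣxΣy = 70260 − 69570 = 690
nΣx² − (Σx)² = 9096 − 8100 = 996; nΣy² − (Σy)² = 598980 − 597529 = 1451
r = 690 / √(996 × 1451) = 690 / 1202.1631 ≈ 0.574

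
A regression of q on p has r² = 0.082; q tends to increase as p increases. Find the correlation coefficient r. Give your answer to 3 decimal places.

0.286

|r| = √0.082 = 0.286
The association is positive, so r = 0.286.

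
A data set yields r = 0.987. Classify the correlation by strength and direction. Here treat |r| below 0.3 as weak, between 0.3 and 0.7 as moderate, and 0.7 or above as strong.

r = 0.987 > 0 so the relationship is positive.
|r| = 0.987, which falls in the strong range.

strong positive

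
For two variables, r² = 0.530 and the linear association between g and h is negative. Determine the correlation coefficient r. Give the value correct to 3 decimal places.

-0.728

|r| = √0.530 = 0.728
The association is negative, so r = −0.728.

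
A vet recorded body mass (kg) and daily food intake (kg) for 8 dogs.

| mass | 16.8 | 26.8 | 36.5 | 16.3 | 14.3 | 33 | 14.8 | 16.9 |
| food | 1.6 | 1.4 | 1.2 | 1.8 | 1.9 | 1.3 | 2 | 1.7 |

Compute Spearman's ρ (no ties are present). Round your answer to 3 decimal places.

Rank mass: 4, 6, 8, 3, 1, 7, 2, 5
Rank food: 4, 3, 1, 6, 7, 2, 8, 5
d = rank(mass) − rank(food): 0, 3, 7, -3, -6, 5, -6, 0; Σd² = 164
ρ = 1 − 6Σd² / [n(n²−1)] = 1 − 6×164 / (8×63) = 1 − 984/504 ≈ -0.952

-0.952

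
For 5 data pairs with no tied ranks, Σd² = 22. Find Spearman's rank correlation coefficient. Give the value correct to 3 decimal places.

-0.100

ρ = 1 − 6Σd² / [n(n²−1)] = 1 − 6×22 / (5×24)
  = 1 − 132/120 = 1 − 1.1000 ≈ -0.100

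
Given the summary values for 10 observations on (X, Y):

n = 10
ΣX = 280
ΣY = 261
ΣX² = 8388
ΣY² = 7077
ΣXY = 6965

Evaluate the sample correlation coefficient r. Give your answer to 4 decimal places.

r = (nΣXY − ΣXΣY) / √[(nΣX² − (ΣX)²)(nΣY² − (ΣY)²)]
Numerator: 10×6965 − 280×261 = -3430
Denominator: √[(83880 − 78400)(70770 − 68121)] = √[5480 × 2649] = 3810.0551
r = -3430 / 3810.0551 ≈ -0.9002

-0.9002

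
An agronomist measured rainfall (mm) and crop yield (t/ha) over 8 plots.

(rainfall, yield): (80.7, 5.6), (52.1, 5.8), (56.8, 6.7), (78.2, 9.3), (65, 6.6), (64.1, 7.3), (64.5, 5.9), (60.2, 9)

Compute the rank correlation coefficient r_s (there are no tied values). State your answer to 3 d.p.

Rank rainfall: 8, 1, 2, 7, 6, 4, 5, 3
Rank yield: 1, 2, 5, 8, 4, 6, 3, 7
d = rank(rainfall) − rank(yield): 7, -1, -3, -1, 2, -2, 2, -4; Σd² = 88
ρ = 1 − 6Σd² / [n(n²−1)] = 1 − 6×88 / (8×63) = 1 − 528/504 ≈ -0.048

-0.048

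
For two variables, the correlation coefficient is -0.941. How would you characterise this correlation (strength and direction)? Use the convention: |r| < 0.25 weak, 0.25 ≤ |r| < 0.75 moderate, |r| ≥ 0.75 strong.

strong negative

r = -0.941 < 0 so the relationship is negative.
|r| = 0.941, which falls in the strong range.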